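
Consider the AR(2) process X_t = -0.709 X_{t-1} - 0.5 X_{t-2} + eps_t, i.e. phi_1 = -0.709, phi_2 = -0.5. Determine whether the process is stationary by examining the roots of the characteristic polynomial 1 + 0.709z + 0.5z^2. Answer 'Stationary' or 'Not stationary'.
\text{Stationary}

The AR(p) characteristic polynomial is P(z) = 1 + 0.709z + 0.5z^2.
Stationarity requires all roots to lie outside the unit circle, i.e. |z| > 1 for every root.
Set 1 + (0.709) z + (0.5) z^2 = 0, i.e. a z^2 + b z + c = 0 with a = 0.5, b = 0.709, c = 1.
Discriminant D = b^2 - 4ac = (0.709)^2 - 4*(0.5)*1 = 0.502681 - (2) = -1.497319.
D < 0, so the roots are the complex-conjugate pair z = (-b +/- i sqrt(-D)) / (2a) = -0.709 +/- 1.2236i.
For a conjugate pair |z|^2 = z * conj(z) = (product of roots) = c/a = 1/(0.5) = 2, so |z| = sqrt(2) = 1.4142 for both roots.
Moduli of all roots: 1.4142, 1.4142.
All moduli strictly greater than 1? Yes.
Verdict: Stationary.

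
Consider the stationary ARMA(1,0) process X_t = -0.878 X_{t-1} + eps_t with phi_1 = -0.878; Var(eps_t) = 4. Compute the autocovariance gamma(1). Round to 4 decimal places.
\gamma(1) = -15.3285

Multiply the model equation by X_{t-k} and take expectations. With theta_0 = psi_0 = 1 and psi_j the MA(infinity) weights, this gives
  gamma(k) - sum_i phi_i gamma(k-i) = c_k,
  c_k = sigma^2 * sum_{j=k..q} theta_j psi_{j-k}   (c_k = 0 for k > q),
using gamma(-m) = gamma(m).
Pure AR (q = 0): c_0 = sigma^2 = 4, c_k = 0 for k >= 1.
Equations for k = 0 and k = 1 (AR order 1):
  gamma(0) = phi_1 gamma(1) + c_0
  gamma(1) = phi_1 gamma(0) + c_1
Substituting the second into the first: gamma(0) (1 - phi_1^2) = c_0 + phi_1 c_1, so
  gamma(0) = c_0 / (1 - phi_1^2) = 4 / (1 - (-0.878)^2) = 4 / 0.229116 = 17.458405.
  gamma(1) = phi_1 gamma(0) = (-0.878)(17.458405) = -15.32848.
Therefore gamma(1) = -15.3285 (to 4 decimal places).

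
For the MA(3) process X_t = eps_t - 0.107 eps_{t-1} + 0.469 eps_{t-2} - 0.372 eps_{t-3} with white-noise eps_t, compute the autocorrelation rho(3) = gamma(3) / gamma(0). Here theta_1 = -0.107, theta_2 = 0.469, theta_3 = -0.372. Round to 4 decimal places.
\rho(3) = -0.2716

For an MA(q) process with theta_0 = 1, the autocovariance is
  gamma(k) = sigma^2 * sum_{i=0..q-k} theta_i * theta_{i+k},
and rho(k) = gamma(k) / gamma(0). Sigma^2 cancels.
  numerator   = (1)*(-0.372) = -0.372.
  denominator = (1)^2 + (-0.107)^2 + (0.469)^2 + (-0.372)^2 = 1.369794.
  rho(3) = -0.372 / 1.369794 = -0.2716.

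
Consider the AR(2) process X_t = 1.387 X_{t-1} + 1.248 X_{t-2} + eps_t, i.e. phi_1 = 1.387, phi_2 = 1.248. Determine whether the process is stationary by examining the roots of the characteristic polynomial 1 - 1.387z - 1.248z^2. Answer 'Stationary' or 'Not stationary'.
\text{Not stationary}

The AR(p) characteristic polynomial is P(z) = 1 - 1.387z - 1.248z^2.
Stationarity requires all roots to lie outside the unit circle, i.e. |z| > 1 for every root.
Set 1 + (-1.387) z + (-1.248) z^2 = 0, i.e. a z^2 + b z + c = 0 with a = -1.248, b = -1.387, c = 1.
Discriminant D = b^2 - 4ac = (-1.387)^2 - 4*(-1.248)*1 = 1.923769 - (-4.992) = 6.915769.
D >= 0, so the roots are real: z = (-b +/- sqrt(D)) / (2a) = (1.387 +/- 2.629785) / (-2.496).
  z_1 = (1.387 + 2.629785) / (-2.496) = -1.6093,   |z_1| = 1.6093.
  z_2 = (1.387 - 2.629785) / (-2.496) = 0.4979,   |z_2| = 0.4979.
Moduli of all roots: 1.6093, 0.4979.
All moduli strictly greater than 1? No.
Verdict: Not stationary.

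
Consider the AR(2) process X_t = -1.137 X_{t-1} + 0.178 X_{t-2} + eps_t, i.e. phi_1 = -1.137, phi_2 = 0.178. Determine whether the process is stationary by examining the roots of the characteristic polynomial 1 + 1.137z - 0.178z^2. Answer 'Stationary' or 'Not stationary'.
\text{Not stationary}

The AR(p) characteristic polynomial is P(z) = 1 + 1.137z - 0.178z^2.
Stationarity requires all roots to lie outside the unit circle, i.e. |z| > 1 for every root.
Set 1 + (1.137) z + (-0.178) z^2 = 0, i.e. a z^2 + b z + c = 0 with a = -0.178, b = 1.137, c = 1.
Discriminant D = b^2 - 4ac = (1.137)^2 - 4*(-0.178)*1 = 1.292769 - (-0.712) = 2.004769.
D >= 0, so the roots are real: z = (-b +/- sqrt(D)) / (2a) = (-1.137 +/- 1.415899) / (-0.356).
  z_1 = (-1.137 + 1.415899) / (-0.356) = -0.7834,   |z_1| = 0.7834.
  z_2 = (-1.137 - 1.415899) / (-0.356) = 7.1711,   |z_2| = 7.1711.
Moduli of all roots: 0.7834, 7.1711.
All moduli strictly greater than 1? No.
Verdict: Not stationary.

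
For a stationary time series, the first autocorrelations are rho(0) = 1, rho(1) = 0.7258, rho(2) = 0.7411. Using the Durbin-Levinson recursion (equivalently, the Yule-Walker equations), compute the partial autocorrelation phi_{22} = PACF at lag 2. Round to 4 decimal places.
\phi_{22} = 0.4529

The PACF at lag k is phi_{kk}, the last component of the solution
to the Yule-Walker system G_k phi = r_k where
  (G_k)_{ij} = rho(|i - j|), (r_k)_i = rho(i), i,j = 1..k.
Equivalently, Durbin-Levinson gives phi_{kk} iteratively:
  phi_{11} = rho(1)
  phi_{kk} = [rho(k) - sum_{j=1..k-1} phi_{k-1,j} rho(k-j)]
            / [1 - sum_{j=1..k-1} phi_{k-1,j} rho(j)],
  phi_{k,j} = phi_{k-1,j} - phi_{kk} phi_{k-1,k-j},  j = 1..k-1.
Step k = 1:
  phi_11 = rho(1) = 0.7258.
Step k = 2:
  phi_22 = [rho(2) - phi_11 rho(1)] / [1 - phi_11 rho(1)] = [0.7411 - (0.7258)(0.7258)] / [1 - (0.7258)(0.7258)]
         = 0.21431436 / 0.47321436 = 0.4529.
Therefore phi_{22} = 0.4529.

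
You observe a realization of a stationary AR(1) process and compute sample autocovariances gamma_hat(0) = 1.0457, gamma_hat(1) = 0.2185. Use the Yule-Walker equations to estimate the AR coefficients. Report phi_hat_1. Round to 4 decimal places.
\hat\phi_{1} = 0.2090

The Yule-Walker equations for an AR(p) process read, in matrix form,
  Gamma_p phi = r_p,   with   (Gamma_p)_{ij} = gamma(|i - j|),
                       (r_p)_i = gamma(i),   i,j = 1..p.
Substitute the sample gammas (Toeplitz matrix and right-hand side of size 1):
  Gamma_p = [[1.0457]]
  r_p     = [0.2185]
With p = 1 this is the single equation gamma(0) phi_1 = gamma(1):
  phi_hat_1 = gamma(1) / gamma(0) = 0.2185 / 1.0457 = 0.2090.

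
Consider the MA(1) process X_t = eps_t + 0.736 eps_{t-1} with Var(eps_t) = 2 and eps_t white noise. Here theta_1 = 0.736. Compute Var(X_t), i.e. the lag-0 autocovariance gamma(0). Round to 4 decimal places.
\gamma(0) = 3.0834

For an MA(q) process X_t = eps_t + sum_i theta_i eps_{t-i} with
Var(eps_t) = sigma^2, the variance is
  gamma(0) = sigma^2 * (1 + sum_i theta_i^2).
  sum_i theta_i^2 = (0.736)^2 = 0.541696.
  gamma(0) = 2 * (1 + 0.541696) = 2 * 1.541696 = 3.083392, which rounds to 3.0834.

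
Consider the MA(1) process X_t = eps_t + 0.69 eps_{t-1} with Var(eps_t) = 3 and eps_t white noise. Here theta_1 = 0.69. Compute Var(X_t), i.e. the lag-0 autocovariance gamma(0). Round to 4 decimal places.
\gamma(0) = 4.4283

For an MA(q) process X_t = eps_t + sum_i theta_i eps_{t-i} with
Var(eps_t) = sigma^2, the variance is
  gamma(0) = sigma^2 * (1 + sum_i theta_i^2).
  sum_i theta_i^2 = (0.69)^2 = 0.4761.
  gamma(0) = 3 * (1 + 0.4761) = 3 * 1.4761 = 4.4283.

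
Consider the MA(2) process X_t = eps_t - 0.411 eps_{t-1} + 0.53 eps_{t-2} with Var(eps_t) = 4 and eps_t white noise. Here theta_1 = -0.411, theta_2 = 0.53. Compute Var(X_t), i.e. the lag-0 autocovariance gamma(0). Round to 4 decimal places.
\gamma(0) = 5.7993

For an MA(q) process X_t = eps_t + sum_i theta_i eps_{t-i} with
Var(eps_t) = sigma^2, the variance is
  gamma(0) = sigma^2 * (1 + sum_i theta_i^2).
  sum_i theta_i^2 = (-0.411)^2 + (0.53)^2 = 0.168921 + 0.2809 = 0.449821.
  gamma(0) = 4 * (1 + 0.449821) = 4 * 1.449821 = 5.799284, which rounds to 5.7993.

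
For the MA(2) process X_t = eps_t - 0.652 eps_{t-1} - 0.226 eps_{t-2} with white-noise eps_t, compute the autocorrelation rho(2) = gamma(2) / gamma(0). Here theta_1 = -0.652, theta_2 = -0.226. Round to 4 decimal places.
\rho(2) = -0.1531

For an MA(q) process with theta_0 = 1, the autocovariance is
  gamma(k) = sigma^2 * sum_{i=0..q-k} theta_i * theta_{i+k},
and rho(k) = gamma(k) / gamma(0). Sigma^2 cancels.
  numerator   = (1)*(-0.226) = -0.226.
  denominator = (1)^2 + (-0.652)^2 + (-0.226)^2 = 1.47618.
  rho(2) = -0.226 / 1.47618 = -0.1531.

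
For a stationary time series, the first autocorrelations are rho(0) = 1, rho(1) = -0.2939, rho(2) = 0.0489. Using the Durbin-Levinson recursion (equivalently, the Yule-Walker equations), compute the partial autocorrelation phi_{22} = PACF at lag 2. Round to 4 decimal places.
\phi_{22} = -0.0410

The PACF at lag k is phi_{kk}, the last component of the solution
to the Yule-Walker system G_k phi = r_k where
  (G_k)_{ij} = rho(|i - j|), (r_k)_i = rho(i), i,j = 1..k.
Equivalently, Durbin-Levinson gives phi_{kk} iteratively:
  phi_{11} = rho(1)
  phi_{kk} = [rho(k) - sum_{j=1..k-1} phi_{k-1,j} rho(k-j)]
            / [1 - sum_{j=1..k-1} phi_{k-1,j} rho(j)],
  phi_{k,j} = phi_{k-1,j} - phi_{kk} phi_{k-1,k-j},  j = 1..k-1.
Step k = 1:
  phi_11 = rho(1) = -0.2939.
Step k = 2:
  phi_22 = [rho(2) - phi_11 rho(1)] / [1 - phi_11 rho(1)] = [0.0489 - (-0.2939)(-0.2939)] / [1 - (-0.2939)(-0.2939)]
         = -0.03747721 / 0.91362279 = -0.041.
Therefore phi_{22} = -0.0410.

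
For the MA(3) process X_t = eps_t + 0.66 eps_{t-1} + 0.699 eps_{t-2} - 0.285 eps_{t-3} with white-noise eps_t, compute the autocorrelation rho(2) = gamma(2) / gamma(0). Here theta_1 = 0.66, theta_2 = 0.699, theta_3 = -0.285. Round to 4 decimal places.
\rho(2) = 0.2548

For an MA(q) process with theta_0 = 1, the autocovariance is
  gamma(k) = sigma^2 * sum_{i=0..q-k} theta_i * theta_{i+k},
and rho(k) = gamma(k) / gamma(0). Sigma^2 cancels.
  numerator   = (1)*(0.699) + (0.66)*(-0.285) = 0.5109.
  denominator = (1)^2 + (0.66)^2 + (0.699)^2 + (-0.285)^2 = 2.005426.
  rho(2) = 0.5109 / 2.005426 = 0.2548.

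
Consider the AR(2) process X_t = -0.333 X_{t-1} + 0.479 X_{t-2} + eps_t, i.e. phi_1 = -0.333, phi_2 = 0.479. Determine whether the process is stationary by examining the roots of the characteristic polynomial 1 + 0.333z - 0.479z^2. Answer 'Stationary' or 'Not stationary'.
\text{Stationary}

The AR(p) characteristic polynomial is P(z) = 1 + 0.333z - 0.479z^2.
Stationarity requires all roots to lie outside the unit circle, i.e. |z| > 1 for every root.
Set 1 + (0.333) z + (-0.479) z^2 = 0, i.e. a z^2 + b z + c = 0 with a = -0.479, b = 0.333, c = 1.
Discriminant D = b^2 - 4ac = (0.333)^2 - 4*(-0.479)*1 = 0.110889 - (-1.916) = 2.026889.
D >= 0, so the roots are real: z = (-b +/- sqrt(D)) / (2a) = (-0.333 +/- 1.423689) / (-0.958).
  z_1 = (-0.333 + 1.423689) / (-0.958) = -1.1385,   |z_1| = 1.1385.
  z_2 = (-0.333 - 1.423689) / (-0.958) = 1.8337,   |z_2| = 1.8337.
Moduli of all roots: 1.1385, 1.8337.
All moduli strictly greater than 1? Yes.
Verdict: Stationary.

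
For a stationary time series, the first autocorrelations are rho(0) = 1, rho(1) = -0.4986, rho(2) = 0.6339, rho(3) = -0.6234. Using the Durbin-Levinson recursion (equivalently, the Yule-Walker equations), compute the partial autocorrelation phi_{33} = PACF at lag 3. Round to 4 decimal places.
\phi_{33} = -0.3859

The PACF at lag k is phi_{kk}, the last component of the solution
to the Yule-Walker system G_k phi = r_k where
  (G_k)_{ij} = rho(|i - j|), (r_k)_i = rho(i), i,j = 1..k.
Equivalently, Durbin-Levinson gives phi_{kk} iteratively:
  phi_{11} = rho(1)
  phi_{kk} = [rho(k) - sum_{j=1..k-1} phi_{k-1,j} rho(k-j)]
            / [1 - sum_{j=1..k-1} phi_{k-1,j} rho(j)],
  phi_{k,j} = phi_{k-1,j} - phi_{kk} phi_{k-1,k-j},  j = 1..k-1.
Step k = 1:
  phi_11 = rho(1) = -0.4986.
Step k = 2:
  phi_22 = [rho(2) - phi_11 rho(1)] / [1 - phi_11 rho(1)] = [0.6339 - (-0.4986)(-0.4986)] / [1 - (-0.4986)(-0.4986)]
         = 0.38529804 / 0.75139804 = 0.512775.
  Update: phi_21 = phi_11 - phi_22 phi_11 = -0.4986 - (0.512775)(-0.4986) = -0.24293.
Step k = 3:
  phi_33 = [rho(3) - phi_21 rho(2) - phi_22 rho(1)] / [1 - phi_21 rho(1) - phi_22 rho(2)]
    numerator   = -0.6234 - (-0.24293)(0.6339) - (0.512775)(-0.4986) = -0.21373684
    denominator = 1 - (-0.24293)(-0.4986) - (0.512775)(0.6339) = 0.55382688
  phi_33 = -0.21373684 / 0.55382688 = -0.3859.
Therefore phi_{33} = -0.3859.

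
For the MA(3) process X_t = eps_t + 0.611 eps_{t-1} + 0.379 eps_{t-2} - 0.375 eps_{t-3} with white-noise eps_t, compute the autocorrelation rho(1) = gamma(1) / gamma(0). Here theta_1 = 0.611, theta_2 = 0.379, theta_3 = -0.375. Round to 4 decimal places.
\rho(1) = 0.4226

For an MA(q) process with theta_0 = 1, the autocovariance is
  gamma(k) = sigma^2 * sum_{i=0..q-k} theta_i * theta_{i+k},
and rho(k) = gamma(k) / gamma(0). Sigma^2 cancels.
  numerator   = (1)*(0.611) + (0.611)*(0.379) + (0.379)*(-0.375) = 0.700444.
  denominator = (1)^2 + (0.611)^2 + (0.379)^2 + (-0.375)^2 = 1.657587.
  rho(1) = 0.700444 / 1.657587 = 0.4226.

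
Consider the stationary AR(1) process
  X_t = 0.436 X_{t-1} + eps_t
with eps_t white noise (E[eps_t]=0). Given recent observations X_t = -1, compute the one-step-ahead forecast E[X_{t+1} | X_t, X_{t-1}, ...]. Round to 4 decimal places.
E[X_{t+1} \mid \mathcal F_t] = -0.4360

For an AR(p) model X_t = c + sum_i phi_i X_{t-i} + eps_t, the
one-step-ahead conditional mean is
  E[X_{t+1} | X_t, ...] = c + sum_i phi_i X_{t+1-i}.
Substitute known values:
  E[X_{t+1} | ...] = (0.436) * (-1)
                   = -0.4360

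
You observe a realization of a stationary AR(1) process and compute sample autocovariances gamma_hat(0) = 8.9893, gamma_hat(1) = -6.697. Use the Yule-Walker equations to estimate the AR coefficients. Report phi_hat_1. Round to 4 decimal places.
\hat\phi_{1} = -0.7450

The Yule-Walker equations for an AR(p) process read, in matrix form,
  Gamma_p phi = r_p,   with   (Gamma_p)_{ij} = gamma(|i - j|),
                       (r_p)_i = gamma(i),   i,j = 1..p.
Substitute the sample gammas (Toeplitz matrix and right-hand side of size 1):
  Gamma_p = [[8.9893]]
  r_p     = [-6.697]
With p = 1 this is the single equation gamma(0) phi_1 = gamma(1):
  phi_hat_1 = gamma(1) / gamma(0) = -6.697 / 8.9893 = -0.7450.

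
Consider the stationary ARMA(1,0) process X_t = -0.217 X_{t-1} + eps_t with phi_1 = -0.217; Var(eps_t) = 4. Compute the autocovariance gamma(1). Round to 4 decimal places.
\gamma(1) = -0.9109

Multiply the model equation by X_{t-k} and take expectations. With theta_0 = psi_0 = 1 and psi_j the MA(infinity) weights, this gives
  gamma(k) - sum_i phi_i gamma(k-i) = c_k,
  c_k = sigma^2 * sum_{j=k..q} theta_j psi_{j-k}   (c_k = 0 for k > q),
using gamma(-m) = gamma(m).
Pure AR (q = 0): c_0 = sigma^2 = 4, c_k = 0 for k >= 1.
Equations for k = 0 and k = 1 (AR order 1):
  gamma(0) = phi_1 gamma(1) + c_0
  gamma(1) = phi_1 gamma(0) + c_1
Substituting the second into the first: gamma(0) (1 - phi_1^2) = c_0 + phi_1 c_1, so
  gamma(0) = c_0 / (1 - phi_1^2) = 4 / (1 - (-0.217)^2) = 4 / 0.952911 = 4.197664.
  gamma(1) = phi_1 gamma(0) = (-0.217)(4.197664) = -0.910893.
Therefore gamma(1) = -0.9109 (to 4 decimal places).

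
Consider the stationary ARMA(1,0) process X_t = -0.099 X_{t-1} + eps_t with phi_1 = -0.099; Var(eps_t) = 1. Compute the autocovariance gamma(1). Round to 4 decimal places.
\gamma(1) = -0.1000

Multiply the model equation by X_{t-k} and take expectations. With theta_0 = psi_0 = 1 and psi_j the MA(infinity) weights, this gives
  gamma(k) - sum_i phi_i gamma(k-i) = c_k,
  c_k = sigma^2 * sum_{j=k..q} theta_j psi_{j-k}   (c_k = 0 for k > q),
using gamma(-m) = gamma(m).
Pure AR (q = 0): c_0 = sigma^2 = 1, c_k = 0 for k >= 1.
Equations for k = 0 and k = 1 (AR order 1):
  gamma(0) = phi_1 gamma(1) + c_0
  gamma(1) = phi_1 gamma(0) + c_1
Substituting the second into the first: gamma(0) (1 - phi_1^2) = c_0 + phi_1 c_1, so
  gamma(0) = c_0 / (1 - phi_1^2) = 1 / (1 - (-0.099)^2) = 1 / 0.990199 = 1.009898.
  gamma(1) = phi_1 gamma(0) = (-0.099)(1.009898) = -0.09998.
Therefore gamma(1) = -0.1000 (to 4 decimal places).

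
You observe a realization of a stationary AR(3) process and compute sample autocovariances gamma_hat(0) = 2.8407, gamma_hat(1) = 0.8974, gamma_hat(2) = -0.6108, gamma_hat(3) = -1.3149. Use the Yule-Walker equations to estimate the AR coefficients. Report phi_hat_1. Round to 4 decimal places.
\hat\phi_{1} = 0.3110

The Yule-Walker equations for an AR(p) process read, in matrix form,
  Gamma_p phi = r_p,   with   (Gamma_p)_{ij} = gamma(|i - j|),
                       (r_p)_i = gamma(i),   i,j = 1..p.
Substitute the sample gammas (Toeplitz matrix and right-hand side of size 3):
  Gamma_p = [[2.8407, 0.8974, -0.6108], [0.8974, 2.8407, 0.8974], [-0.6108, 0.8974, 2.8407]]
  r_p     = [0.8974, -0.6108, -1.3149]
Written out (R1..R3):
  (R1) 2.8407 phi_1 + 0.8974 phi_2 - 0.6108 phi_3 = 0.8974
  (R2) 0.8974 phi_1 + 2.8407 phi_2 + 0.8974 phi_3 = -0.6108
  (R3) -0.6108 phi_1 + 0.8974 phi_2 + 2.8407 phi_3 = -1.3149
Gaussian elimination:
  R2 <- R2 - (0.8974/2.8407) R1 = R2 - (0.315908) R1:  2.557204 phi_2 + 1.090357 phi_3 = -0.894296
  R3 <- R3 - (-0.6108/2.8407) R1 = R3 - (-0.215017) R1:  1.090357 phi_2 + 2.709367 phi_3 = -1.121943
  R3 <- R3 - (1.090357/2.557204) R2 = R3 - (0.426386) R2:  2.244454 phi_3 = -0.740628
Back-substitution:
  phi_hat_3 = -0.740628 / 2.244454 = -0.329981
  phi_hat_2 = (-0.894296 - (1.090357)(-0.329981)) / 2.557204 = -0.209017
  phi_hat_1 = (0.8974 - (0.8974)(-0.209017) - (-0.6108)(-0.329981)) / 2.8407 = 0.310986
So phi_hat = [0.3110, -0.2090, -0.3300].
Therefore phi_hat_1 = 0.3110.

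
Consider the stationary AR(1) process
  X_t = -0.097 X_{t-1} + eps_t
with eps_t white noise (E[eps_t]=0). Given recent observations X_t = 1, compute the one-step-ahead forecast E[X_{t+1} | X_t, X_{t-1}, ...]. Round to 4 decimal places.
E[X_{t+1} \mid \mathcal F_t] = -0.0970

For an AR(p) model X_t = c + sum_i phi_i X_{t-i} + eps_t, the
one-step-ahead conditional mean is
  E[X_{t+1} | X_t, ...] = c + sum_i phi_i X_{t+1-i}.
Substitute known values:
  E[X_{t+1} | ...] = (-0.097) * (1)
                   = -0.0970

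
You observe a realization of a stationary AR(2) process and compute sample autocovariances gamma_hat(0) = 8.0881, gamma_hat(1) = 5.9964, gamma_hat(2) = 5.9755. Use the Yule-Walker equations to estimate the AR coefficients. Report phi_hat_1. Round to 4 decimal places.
\hat\phi_{1} = 0.4300

The Yule-Walker equations for an AR(p) process read, in matrix form,
  Gamma_p phi = r_p,   with   (Gamma_p)_{ij} = gamma(|i - j|),
                       (r_p)_i = gamma(i),   i,j = 1..p.
Substitute the sample gammas (Toeplitz matrix and right-hand side of size 2):
  Gamma_p = [[8.0881, 5.9964], [5.9964, 8.0881]]
  r_p     = [5.9964, 5.9755]
Written out:
  8.0881 phi_1 + 5.9964 phi_2 = 5.9964
  5.9964 phi_1 + 8.0881 phi_2 = 5.9755
Solve by Cramer's rule:
  det = gamma(0)^2 - gamma(1)^2 = (8.0881)^2 - (5.9964)^2 = 65.41736161 - 35.95681296 = 29.46054865
  phi_hat_1 = [gamma(1) gamma(0) - gamma(1) gamma(2)] / det = [(5.9964)(8.0881) - (5.9964)(5.9755)] / 29.46054865 = 12.66799464 / 29.46054865 = 0.43
  phi_hat_2 = [gamma(0) gamma(2) - gamma(1)^2] / det = [(8.0881)(5.9755) - (5.9964)^2] / 29.46054865 = 12.37362859 / 29.46054865 = 0.42
So phi_hat = [0.4300, 0.4200].
Therefore phi_hat_1 = 0.4300.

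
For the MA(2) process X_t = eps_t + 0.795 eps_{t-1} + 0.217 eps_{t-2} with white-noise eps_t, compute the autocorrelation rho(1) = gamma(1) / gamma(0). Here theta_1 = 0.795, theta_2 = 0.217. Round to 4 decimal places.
\rho(1) = 0.5762

For an MA(q) process with theta_0 = 1, the autocovariance is
  gamma(k) = sigma^2 * sum_{i=0..q-k} theta_i * theta_{i+k},
and rho(k) = gamma(k) / gamma(0). Sigma^2 cancels.
  numerator   = (1)*(0.795) + (0.795)*(0.217) = 0.967515.
  denominator = (1)^2 + (0.795)^2 + (0.217)^2 = 1.679114.
  rho(1) = 0.967515 / 1.679114 = 0.5762.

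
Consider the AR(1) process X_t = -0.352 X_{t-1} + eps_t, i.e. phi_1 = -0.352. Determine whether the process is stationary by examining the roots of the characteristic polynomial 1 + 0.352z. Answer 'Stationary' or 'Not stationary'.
\text{Stationary}

The AR(p) characteristic polynomial is P(z) = 1 + 0.352z.
Stationarity requires all roots to lie outside the unit circle, i.e. |z| > 1 for every root.
This is linear in z: 1 + (0.352) z = 0  =>  z = -1/(0.352) = -2.840909,  |z| = 2.840909.
Moduli of all roots: 2.8409.
All moduli strictly greater than 1? Yes.
Verdict: Stationary.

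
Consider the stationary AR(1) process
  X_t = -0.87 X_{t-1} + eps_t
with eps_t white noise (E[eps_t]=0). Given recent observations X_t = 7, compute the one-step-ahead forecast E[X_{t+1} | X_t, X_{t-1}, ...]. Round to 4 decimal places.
E[X_{t+1} \mid \mathcal F_t] = -6.0900

For an AR(p) model X_t = c + sum_i phi_i X_{t-i} + eps_t, the
one-step-ahead conditional mean is
  E[X_{t+1} | X_t, ...] = c + sum_i phi_i X_{t+1-i}.
Substitute known values:
  E[X_{t+1} | ...] = (-0.87) * (7)
                   = -6.0900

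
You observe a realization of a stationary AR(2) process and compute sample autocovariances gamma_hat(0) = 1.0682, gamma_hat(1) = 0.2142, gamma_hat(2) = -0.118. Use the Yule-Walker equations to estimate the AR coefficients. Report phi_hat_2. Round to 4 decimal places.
\hat\phi_{2} = -0.1570

The Yule-Walker equations for an AR(p) process read, in matrix form,
  Gamma_p phi = r_p,   with   (Gamma_p)_{ij} = gamma(|i - j|),
                       (r_p)_i = gamma(i),   i,j = 1..p.
Substitute the sample gammas (Toeplitz matrix and right-hand side of size 2):
  Gamma_p = [[1.0682, 0.2142], [0.2142, 1.0682]]
  r_p     = [0.2142, -0.118]
Written out:
  1.0682 phi_1 + 0.2142 phi_2 = 0.2142
  0.2142 phi_1 + 1.0682 phi_2 = -0.118
Solve by Cramer's rule:
  det = gamma(0)^2 - gamma(1)^2 = (1.0682)^2 - (0.2142)^2 = 1.14105124 - 0.04588164 = 1.0951696
  phi_hat_1 = [gamma(1) gamma(0) - gamma(1) gamma(2)] / det = [(0.2142)(1.0682) - (0.2142)(-0.118)] / 1.0951696 = 0.25408404 / 1.0951696 = 0.232
  phi_hat_2 = [gamma(0) gamma(2) - gamma(1)^2] / det = [(1.0682)(-0.118) - (0.2142)^2] / 1.0951696 = -0.17192924 / 1.0951696 = -0.157
So phi_hat = [0.2320, -0.1570].
Therefore phi_hat_2 = -0.1570.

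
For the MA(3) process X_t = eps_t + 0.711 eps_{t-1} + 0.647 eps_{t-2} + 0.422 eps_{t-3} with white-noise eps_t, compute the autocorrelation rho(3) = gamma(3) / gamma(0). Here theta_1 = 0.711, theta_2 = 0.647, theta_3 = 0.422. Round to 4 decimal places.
\rho(3) = 0.2007

For an MA(q) process with theta_0 = 1, the autocovariance is
  gamma(k) = sigma^2 * sum_{i=0..q-k} theta_i * theta_{i+k},
and rho(k) = gamma(k) / gamma(0). Sigma^2 cancels.
  numerator   = (1)*(0.422) = 0.422.
  denominator = (1)^2 + (0.711)^2 + (0.647)^2 + (0.422)^2 = 2.102214.
  rho(3) = 0.422 / 2.102214 = 0.2007.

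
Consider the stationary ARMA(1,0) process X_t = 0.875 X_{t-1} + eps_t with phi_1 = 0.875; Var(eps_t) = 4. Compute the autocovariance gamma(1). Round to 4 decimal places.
\gamma(1) = 14.9333

Multiply the model equation by X_{t-k} and take expectations. With theta_0 = psi_0 = 1 and psi_j the MA(infinity) weights, this gives
  gamma(k) - sum_i phi_i gamma(k-i) = c_k,
  c_k = sigma^2 * sum_{j=k..q} theta_j psi_{j-k}   (c_k = 0 for k > q),
using gamma(-m) = gamma(m).
Pure AR (q = 0): c_0 = sigma^2 = 4, c_k = 0 for k >= 1.
Equations for k = 0 and k = 1 (AR order 1):
  gamma(0) = phi_1 gamma(1) + c_0
  gamma(1) = phi_1 gamma(0) + c_1
Substituting the second into the first: gamma(0) (1 - phi_1^2) = c_0 + phi_1 c_1, so
  gamma(0) = c_0 / (1 - phi_1^2) = 4 / (1 - (0.875)^2) = 4 / 0.234375 = 17.066667.
  gamma(1) = phi_1 gamma(0) = (0.875)(17.066667) = 14.933333.
Therefore gamma(1) = 14.9333 (to 4 decimal places).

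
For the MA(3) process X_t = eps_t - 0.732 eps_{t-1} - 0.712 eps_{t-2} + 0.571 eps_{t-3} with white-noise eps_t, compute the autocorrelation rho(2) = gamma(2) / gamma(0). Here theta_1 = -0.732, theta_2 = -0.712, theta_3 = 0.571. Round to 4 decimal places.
\rho(2) = -0.4770

For an MA(q) process with theta_0 = 1, the autocovariance is
  gamma(k) = sigma^2 * sum_{i=0..q-k} theta_i * theta_{i+k},
and rho(k) = gamma(k) / gamma(0). Sigma^2 cancels.
  numerator   = (1)*(-0.712) + (-0.732)*(0.571) = -1.129972.
  denominator = (1)^2 + (-0.732)^2 + (-0.712)^2 + (0.571)^2 = 2.368809.
  rho(2) = -1.129972 / 2.368809 = -0.4770.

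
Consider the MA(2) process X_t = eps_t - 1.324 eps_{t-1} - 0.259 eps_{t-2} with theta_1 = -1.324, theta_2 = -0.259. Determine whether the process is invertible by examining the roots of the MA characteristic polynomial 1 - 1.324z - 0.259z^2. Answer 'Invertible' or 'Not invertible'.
\text{Not invertible}

The MA(q) characteristic polynomial is P(z) = 1 - 1.324z - 0.259z^2.
Invertibility requires all roots to lie outside the unit circle, i.e. |z| > 1 for every root.
Set 1 + (-1.324) z + (-0.259) z^2 = 0, i.e. a z^2 + b z + c = 0 with a = -0.259, b = -1.324, c = 1.
Discriminant D = b^2 - 4ac = (-1.324)^2 - 4*(-0.259)*1 = 1.752976 - (-1.036) = 2.788976.
D >= 0, so the roots are real: z = (-b +/- sqrt(D)) / (2a) = (1.324 +/- 1.670023) / (-0.518).
  z_1 = (1.324 + 1.670023) / (-0.518) = -5.78,   |z_1| = 5.78.
  z_2 = (1.324 - 1.670023) / (-0.518) = 0.668,   |z_2| = 0.668.
Moduli of all roots: 5.7800, 0.6680.
All moduli strictly greater than 1? No.
Verdict: Not invertible.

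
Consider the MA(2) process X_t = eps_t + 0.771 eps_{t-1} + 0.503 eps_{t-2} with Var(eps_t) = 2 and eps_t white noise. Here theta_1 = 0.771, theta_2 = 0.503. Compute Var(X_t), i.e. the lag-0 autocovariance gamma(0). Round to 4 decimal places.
\gamma(0) = 3.6949

For an MA(q) process X_t = eps_t + sum_i theta_i eps_{t-i} with
Var(eps_t) = sigma^2, the variance is
  gamma(0) = sigma^2 * (1 + sum_i theta_i^2).
  sum_i theta_i^2 = (0.771)^2 + (0.503)^2 = 0.594441 + 0.253009 = 0.84745.
  gamma(0) = 2 * (1 + 0.84745) = 2 * 1.84745 = 3.6949.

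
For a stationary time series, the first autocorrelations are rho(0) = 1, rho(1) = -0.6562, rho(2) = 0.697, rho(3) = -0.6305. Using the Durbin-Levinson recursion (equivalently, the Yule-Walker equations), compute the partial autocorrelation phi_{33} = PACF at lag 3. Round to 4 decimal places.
\phi_{33} = -0.1801

The PACF at lag k is phi_{kk}, the last component of the solution
to the Yule-Walker system G_k phi = r_k where
  (G_k)_{ij} = rho(|i - j|), (r_k)_i = rho(i), i,j = 1..k.
Equivalently, Durbin-Levinson gives phi_{kk} iteratively:
  phi_{11} = rho(1)
  phi_{kk} = [rho(k) - sum_{j=1..k-1} phi_{k-1,j} rho(k-j)]
            / [1 - sum_{j=1..k-1} phi_{k-1,j} rho(j)],
  phi_{k,j} = phi_{k-1,j} - phi_{kk} phi_{k-1,k-j},  j = 1..k-1.
Step k = 1:
  phi_11 = rho(1) = -0.6562.
Step k = 2:
  phi_22 = [rho(2) - phi_11 rho(1)] / [1 - phi_11 rho(1)] = [0.697 - (-0.6562)(-0.6562)] / [1 - (-0.6562)(-0.6562)]
         = 0.26640156 / 0.56940156 = 0.467862.
  Update: phi_21 = phi_11 - phi_22 phi_11 = -0.6562 - (0.467862)(-0.6562) = -0.349189.
Step k = 3:
  phi_33 = [rho(3) - phi_21 rho(2) - phi_22 rho(1)] / [1 - phi_21 rho(1) - phi_22 rho(2)]
    numerator   = -0.6305 - (-0.349189)(0.697) - (0.467862)(-0.6562) = -0.08010418
    denominator = 1 - (-0.349189)(-0.6562) - (0.467862)(0.697) = 0.4447623
  phi_33 = -0.08010418 / 0.4447623 = -0.1801.
Therefore phi_{33} = -0.1801.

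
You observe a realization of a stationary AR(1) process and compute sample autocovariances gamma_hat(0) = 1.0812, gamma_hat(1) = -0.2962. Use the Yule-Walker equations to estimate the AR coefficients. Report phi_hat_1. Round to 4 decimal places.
\hat\phi_{1} = -0.2740

The Yule-Walker equations for an AR(p) process read, in matrix form,
  Gamma_p phi = r_p,   with   (Gamma_p)_{ij} = gamma(|i - j|),
                       (r_p)_i = gamma(i),   i,j = 1..p.
Substitute the sample gammas (Toeplitz matrix and right-hand side of size 1):
  Gamma_p = [[1.0812]]
  r_p     = [-0.2962]
With p = 1 this is the single equation gamma(0) phi_1 = gamma(1):
  phi_hat_1 = gamma(1) / gamma(0) = -0.2962 / 1.0812 = -0.2740.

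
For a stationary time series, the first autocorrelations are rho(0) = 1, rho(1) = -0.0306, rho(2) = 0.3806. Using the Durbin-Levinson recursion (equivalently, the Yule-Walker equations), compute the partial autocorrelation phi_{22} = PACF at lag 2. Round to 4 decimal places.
\phi_{22} = 0.3800

The PACF at lag k is phi_{kk}, the last component of the solution
to the Yule-Walker system G_k phi = r_k where
  (G_k)_{ij} = rho(|i - j|), (r_k)_i = rho(i), i,j = 1..k.
Equivalently, Durbin-Levinson gives phi_{kk} iteratively:
  phi_{11} = rho(1)
  phi_{kk} = [rho(k) - sum_{j=1..k-1} phi_{k-1,j} rho(k-j)]
            / [1 - sum_{j=1..k-1} phi_{k-1,j} rho(j)],
  phi_{k,j} = phi_{k-1,j} - phi_{kk} phi_{k-1,k-j},  j = 1..k-1.
Step k = 1:
  phi_11 = rho(1) = -0.0306.
Step k = 2:
  phi_22 = [rho(2) - phi_11 rho(1)] / [1 - phi_11 rho(1)] = [0.3806 - (-0.0306)(-0.0306)] / [1 - (-0.0306)(-0.0306)]
         = 0.37966364 / 0.99906364 = 0.38.
Therefore phi_{22} = 0.3800.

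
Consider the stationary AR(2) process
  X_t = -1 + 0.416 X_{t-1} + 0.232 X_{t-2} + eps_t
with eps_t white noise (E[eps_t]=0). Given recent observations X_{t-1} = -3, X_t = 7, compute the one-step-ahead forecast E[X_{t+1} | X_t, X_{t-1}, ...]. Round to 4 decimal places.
E[X_{t+1} \mid \mathcal F_t] = 1.2160

For an AR(p) model X_t = c + sum_i phi_i X_{t-i} + eps_t, the
one-step-ahead conditional mean is
  E[X_{t+1} | X_t, ...] = c + sum_i phi_i X_{t+1-i}.
Substitute known values:
  E[X_{t+1} | ...] = -1 + (0.416) * (7) + (0.232) * (-3)
                   = 1.2160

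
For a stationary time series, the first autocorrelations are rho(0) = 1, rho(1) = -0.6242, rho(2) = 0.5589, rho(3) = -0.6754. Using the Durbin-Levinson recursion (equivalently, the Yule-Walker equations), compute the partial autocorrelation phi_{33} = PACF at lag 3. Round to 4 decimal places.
\phi_{33} = -0.4440

The PACF at lag k is phi_{kk}, the last component of the solution
to the Yule-Walker system G_k phi = r_k where
  (G_k)_{ij} = rho(|i - j|), (r_k)_i = rho(i), i,j = 1..k.
Equivalently, Durbin-Levinson gives phi_{kk} iteratively:
  phi_{11} = rho(1)
  phi_{kk} = [rho(k) - sum_{j=1..k-1} phi_{k-1,j} rho(k-j)]
            / [1 - sum_{j=1..k-1} phi_{k-1,j} rho(j)],
  phi_{k,j} = phi_{k-1,j} - phi_{kk} phi_{k-1,k-j},  j = 1..k-1.
Step k = 1:
  phi_11 = rho(1) = -0.6242.
Step k = 2:
  phi_22 = [rho(2) - phi_11 rho(1)] / [1 - phi_11 rho(1)] = [0.5589 - (-0.6242)(-0.6242)] / [1 - (-0.6242)(-0.6242)]
         = 0.16927436 / 0.61037436 = 0.277329.
  Update: phi_21 = phi_11 - phi_22 phi_11 = -0.6242 - (0.277329)(-0.6242) = -0.451091.
Step k = 3:
  phi_33 = [rho(3) - phi_21 rho(2) - phi_22 rho(1)] / [1 - phi_21 rho(1) - phi_22 rho(2)]
    numerator   = -0.6754 - (-0.451091)(0.5589) - (0.277329)(-0.6242) = -0.25017641
    denominator = 1 - (-0.451091)(-0.6242) - (0.277329)(0.5589) = 0.56342971
  phi_33 = -0.25017641 / 0.56342971 = -0.444.
Therefore phi_{33} = -0.4440.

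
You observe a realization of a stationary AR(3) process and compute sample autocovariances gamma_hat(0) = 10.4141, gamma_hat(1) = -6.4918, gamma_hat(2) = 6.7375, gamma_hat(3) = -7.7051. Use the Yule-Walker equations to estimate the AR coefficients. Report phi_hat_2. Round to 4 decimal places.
\hat\phi_{2} = 0.2480

The Yule-Walker equations for an AR(p) process read, in matrix form,
  Gamma_p phi = r_p,   with   (Gamma_p)_{ij} = gamma(|i - j|),
                       (r_p)_i = gamma(i),   i,j = 1..p.
Substitute the sample gammas (Toeplitz matrix and right-hand side of size 3):
  Gamma_p = [[10.4141, -6.4918, 6.7375], [-6.4918, 10.4141, -6.4918], [6.7375, -6.4918, 10.4141]]
  r_p     = [-6.4918, 6.7375, -7.7051]
Written out (R1..R3):
  (R1) 10.4141 phi_1 - 6.4918 phi_2 + 6.7375 phi_3 = -6.4918
  (R2) -6.4918 phi_1 + 10.4141 phi_2 - 6.4918 phi_3 = 6.7375
  (R3) 6.7375 phi_1 - 6.4918 phi_2 + 10.4141 phi_3 = -7.7051
Gaussian elimination:
  R2 <- R2 - (-6.4918/10.4141) R1 = R2 - (-0.623366) R1:  6.36733 phi_2 - 2.291869 phi_3 = 2.69073
  R3 <- R3 - (6.7375/10.4141) R1 = R3 - (0.646959) R1:  -2.291869 phi_2 + 6.055211 phi_3 = -3.505169
  R3 <- R3 - (-2.291869/6.36733) R2 = R3 - (-0.359942) R2:  5.230271 phi_3 = -2.536662
Back-substitution:
  phi_hat_3 = -2.536662 / 5.230271 = -0.484996
  phi_hat_2 = (2.69073 - (-2.291869)(-0.484996)) / 6.36733 = 0.248013
  phi_hat_1 = (-6.4918 - (-6.4918)(0.248013) - (6.7375)(-0.484996)) / 10.4141 = -0.15499
So phi_hat = [-0.1550, 0.2480, -0.4850].
Therefore phi_hat_2 = 0.2480.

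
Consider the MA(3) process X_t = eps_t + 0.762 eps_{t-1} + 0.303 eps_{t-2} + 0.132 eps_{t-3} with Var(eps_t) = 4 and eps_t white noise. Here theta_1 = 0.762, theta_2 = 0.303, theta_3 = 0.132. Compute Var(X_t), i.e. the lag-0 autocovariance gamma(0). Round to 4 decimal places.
\gamma(0) = 6.7595

For an MA(q) process X_t = eps_t + sum_i theta_i eps_{t-i} with
Var(eps_t) = sigma^2, the variance is
  gamma(0) = sigma^2 * (1 + sum_i theta_i^2).
  sum_i theta_i^2 = (0.762)^2 + (0.303)^2 + (0.132)^2 = 0.580644 + 0.091809 + 0.017424 = 0.689877.
  gamma(0) = 4 * (1 + 0.689877) = 4 * 1.689877 = 6.759508, which rounds to 6.7595.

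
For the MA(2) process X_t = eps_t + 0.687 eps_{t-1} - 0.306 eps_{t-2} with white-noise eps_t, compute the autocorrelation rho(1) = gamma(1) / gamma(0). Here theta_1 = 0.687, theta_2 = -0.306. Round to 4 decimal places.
\rho(1) = 0.3045

For an MA(q) process with theta_0 = 1, the autocovariance is
  gamma(k) = sigma^2 * sum_{i=0..q-k} theta_i * theta_{i+k},
and rho(k) = gamma(k) / gamma(0). Sigma^2 cancels.
  numerator   = (1)*(0.687) + (0.687)*(-0.306) = 0.476778.
  denominator = (1)^2 + (0.687)^2 + (-0.306)^2 = 1.565605.
  rho(1) = 0.476778 / 1.565605 = 0.3045.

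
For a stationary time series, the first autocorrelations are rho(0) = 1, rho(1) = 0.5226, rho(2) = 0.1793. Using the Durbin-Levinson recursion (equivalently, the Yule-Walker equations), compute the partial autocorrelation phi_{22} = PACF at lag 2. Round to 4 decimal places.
\phi_{22} = -0.1291

The PACF at lag k is phi_{kk}, the last component of the solution
to the Yule-Walker system G_k phi = r_k where
  (G_k)_{ij} = rho(|i - j|), (r_k)_i = rho(i), i,j = 1..k.
Equivalently, Durbin-Levinson gives phi_{kk} iteratively:
  phi_{11} = rho(1)
  phi_{kk} = [rho(k) - sum_{j=1..k-1} phi_{k-1,j} rho(k-j)]
            / [1 - sum_{j=1..k-1} phi_{k-1,j} rho(j)],
  phi_{k,j} = phi_{k-1,j} - phi_{kk} phi_{k-1,k-j},  j = 1..k-1.
Step k = 1:
  phi_11 = rho(1) = 0.5226.
Step k = 2:
  phi_22 = [rho(2) - phi_11 rho(1)] / [1 - phi_11 rho(1)] = [0.1793 - (0.5226)(0.5226)] / [1 - (0.5226)(0.5226)]
         = -0.09381076 / 0.72688924 = -0.1291.
Therefore phi_{22} = -0.1291.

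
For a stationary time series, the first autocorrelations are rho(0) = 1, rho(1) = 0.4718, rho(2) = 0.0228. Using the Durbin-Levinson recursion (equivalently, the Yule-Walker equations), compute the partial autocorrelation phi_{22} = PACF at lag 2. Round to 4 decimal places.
\phi_{22} = -0.2570

The PACF at lag k is phi_{kk}, the last component of the solution
to the Yule-Walker system G_k phi = r_k where
  (G_k)_{ij} = rho(|i - j|), (r_k)_i = rho(i), i,j = 1..k.
Equivalently, Durbin-Levinson gives phi_{kk} iteratively:
  phi_{11} = rho(1)
  phi_{kk} = [rho(k) - sum_{j=1..k-1} phi_{k-1,j} rho(k-j)]
            / [1 - sum_{j=1..k-1} phi_{k-1,j} rho(j)],
  phi_{k,j} = phi_{k-1,j} - phi_{kk} phi_{k-1,k-j},  j = 1..k-1.
Step k = 1:
  phi_11 = rho(1) = 0.4718.
Step k = 2:
  phi_22 = [rho(2) - phi_11 rho(1)] / [1 - phi_11 rho(1)] = [0.0228 - (0.4718)(0.4718)] / [1 - (0.4718)(0.4718)]
         = -0.19979524 / 0.77740476 = -0.257.
Therefore phi_{22} = -0.2570.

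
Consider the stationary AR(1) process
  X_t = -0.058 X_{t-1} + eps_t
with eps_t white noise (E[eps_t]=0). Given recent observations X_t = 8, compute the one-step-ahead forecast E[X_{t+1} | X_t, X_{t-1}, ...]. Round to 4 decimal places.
E[X_{t+1} \mid \mathcal F_t] = -0.4640

For an AR(p) model X_t = c + sum_i phi_i X_{t-i} + eps_t, the
one-step-ahead conditional mean is
  E[X_{t+1} | X_t, ...] = c + sum_i phi_i X_{t+1-i}.
Substitute known values:
  E[X_{t+1} | ...] = (-0.058) * (8)
                   = -0.4640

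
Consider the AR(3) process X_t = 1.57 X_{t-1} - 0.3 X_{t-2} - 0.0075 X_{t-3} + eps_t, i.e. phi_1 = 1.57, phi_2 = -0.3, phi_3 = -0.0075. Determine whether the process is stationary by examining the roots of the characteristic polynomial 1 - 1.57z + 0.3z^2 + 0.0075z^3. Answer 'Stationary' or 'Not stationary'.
\text{Not stationary}

The AR(p) characteristic polynomial is P(z) = 1 - 1.57z + 0.3z^2 + 0.0075z^3.
Stationarity requires all roots to lie outside the unit circle, i.e. |z| > 1 for every root.
Degree 3: look for a simple real root z0 first, then factor out (1 - z/z0) and solve the remaining quadratic.
Testing z0 = 4: P(4) = 1 + (-1.57)(4) + (0.3)(4)^2 + (0.0075)(4)^3
  = 1 + (-6.28) + (4.8) + (0.48) = 0.  So z_0 = 4 is a root, |z_0| = 4.
Divide out the factor (1 - 0.25 z) = (1 - z/z0) (since 1/z0 = 0.25):
  P(z) = (1 - 0.25 z)(1 + (-1.32) z + (-0.03) z^2)
  [check: z-coef -1.32 - (0.25) = -1.57; z^2-coef -0.03 - (0.25)(-1.32) = 0.3; z^3-coef -(0.25)(-0.03) = 0.0075.]
Remaining roots from the quadratic factor 1 + (-1.32) z + (-0.03) z^2:
  Set 1 + (-1.32) z + (-0.03) z^2 = 0, i.e. a z^2 + b z + c = 0 with a = -0.03, b = -1.32, c = 1.
  Discriminant D = b^2 - 4ac = (-1.32)^2 - 4*(-0.03)*1 = 1.7424 - (-0.12) = 1.8624.
  D >= 0, so the roots are real: z = (-b +/- sqrt(D)) / (2a) = (1.32 +/- 1.364698) / (-0.06).
    z_1 = (1.32 + 1.364698) / (-0.06) = -44.745,   |z_1| = 44.745.
    z_2 = (1.32 - 1.364698) / (-0.06) = 0.745,   |z_2| = 0.745.
Moduli of all roots: 4.0000, 44.7450, 0.7450.
All moduli strictly greater than 1? No.
Verdict: Not stationary.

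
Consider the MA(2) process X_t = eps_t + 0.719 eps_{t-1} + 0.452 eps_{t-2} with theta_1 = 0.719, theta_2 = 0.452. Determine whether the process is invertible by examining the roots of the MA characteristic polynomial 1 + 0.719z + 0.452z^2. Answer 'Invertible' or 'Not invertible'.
\text{Invertible}

The MA(q) characteristic polynomial is P(z) = 1 + 0.719z + 0.452z^2.
Invertibility requires all roots to lie outside the unit circle, i.e. |z| > 1 for every root.
Set 1 + (0.719) z + (0.452) z^2 = 0, i.e. a z^2 + b z + c = 0 with a = 0.452, b = 0.719, c = 1.
Discriminant D = b^2 - 4ac = (0.719)^2 - 4*(0.452)*1 = 0.516961 - (1.808) = -1.291039.
D < 0, so the roots are the complex-conjugate pair z = (-b +/- i sqrt(-D)) / (2a) = -0.7954 +/- 1.2569i.
For a conjugate pair |z|^2 = z * conj(z) = (product of roots) = c/a = 1/(0.452) = 2.212389, so |z| = sqrt(2.212389) = 1.4874 for both roots.
Moduli of all roots: 1.4874, 1.4874.
All moduli strictly greater than 1? Yes.
Verdict: Invertible.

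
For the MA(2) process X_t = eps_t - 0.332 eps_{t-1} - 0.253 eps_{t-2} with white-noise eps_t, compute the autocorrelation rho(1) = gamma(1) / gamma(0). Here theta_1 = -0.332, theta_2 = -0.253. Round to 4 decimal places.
\rho(1) = -0.2112

For an MA(q) process with theta_0 = 1, the autocovariance is
  gamma(k) = sigma^2 * sum_{i=0..q-k} theta_i * theta_{i+k},
and rho(k) = gamma(k) / gamma(0). Sigma^2 cancels.
  numerator   = (1)*(-0.332) + (-0.332)*(-0.253) = -0.248004.
  denominator = (1)^2 + (-0.332)^2 + (-0.253)^2 = 1.174233.
  rho(1) = -0.248004 / 1.174233 = -0.2112.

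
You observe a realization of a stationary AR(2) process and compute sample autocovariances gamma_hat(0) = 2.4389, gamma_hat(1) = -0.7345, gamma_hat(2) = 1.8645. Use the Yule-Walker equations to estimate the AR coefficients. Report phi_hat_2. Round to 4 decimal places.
\hat\phi_{2} = 0.7410

The Yule-Walker equations for an AR(p) process read, in matrix form,
  Gamma_p phi = r_p,   with   (Gamma_p)_{ij} = gamma(|i - j|),
                       (r_p)_i = gamma(i),   i,j = 1..p.
Substitute the sample gammas (Toeplitz matrix and right-hand side of size 2):
  Gamma_p = [[2.4389, -0.7345], [-0.7345, 2.4389]]
  r_p     = [-0.7345, 1.8645]
Written out:
  2.4389 phi_1 - 0.7345 phi_2 = -0.7345
  -0.7345 phi_1 + 2.4389 phi_2 = 1.8645
Solve by Cramer's rule:
  det = gamma(0)^2 - gamma(1)^2 = (2.4389)^2 - (-0.7345)^2 = 5.94823321 - 0.53949025 = 5.40874296
  phi_hat_1 = [gamma(1) gamma(0) - gamma(1) gamma(2)] / det = [(-0.7345)(2.4389) - (-0.7345)(1.8645)] / 5.40874296 = -0.4218968 / 5.40874296 = -0.078
  phi_hat_2 = [gamma(0) gamma(2) - gamma(1)^2] / det = [(2.4389)(1.8645) - (-0.7345)^2] / 5.40874296 = 4.0078388 / 5.40874296 = 0.741
So phi_hat = [-0.0780, 0.7410].
Therefore phi_hat_2 = 0.7410.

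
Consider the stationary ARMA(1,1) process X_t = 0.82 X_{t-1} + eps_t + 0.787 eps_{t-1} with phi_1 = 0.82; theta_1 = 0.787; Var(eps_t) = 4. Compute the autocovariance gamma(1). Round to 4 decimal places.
\gamma(1) = 32.2840

Multiply the model equation by X_{t-k} and take expectations. With theta_0 = psi_0 = 1 and psi_j the MA(infinity) weights, this gives
  gamma(k) - sum_i phi_i gamma(k-i) = c_k,
  c_k = sigma^2 * sum_{j=k..q} theta_j psi_{j-k}   (c_k = 0 for k > q),
using gamma(-m) = gamma(m).
psi-weights needed (psi_j = theta_j + sum_i phi_i psi_{j-i}):
  psi_1 = theta_1 + phi_1 = 0.787 + (0.82) = 1.607
Right-hand sides:
  c_0 = sigma^2 (1 + theta_1 psi_1) = 4 * (1 + (0.787)(1.607)) = 4 * 2.264709 = 9.058836
  c_1 = sigma^2 theta_1 = 4 * (0.787) = 3.148
  c_2 = 0
Equations for k = 0 and k = 1 (AR order 1):
  gamma(0) = phi_1 gamma(1) + c_0
  gamma(1) = phi_1 gamma(0) + c_1
Substituting the second into the first: gamma(0) (1 - phi_1^2) = c_0 + phi_1 c_1, so
  gamma(0) = (c_0 + phi_1 c_1) / (1 - phi_1^2) = (9.058836 + (0.82)(3.148)) / (1 - (0.82)^2) = 11.640196 / 0.3276 = 35.531734.
  gamma(1) = phi_1 gamma(0) + c_1 = (0.82)(35.531734) + (3.148) = 32.284022.
Therefore gamma(1) = 32.2840 (to 4 decimal places).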